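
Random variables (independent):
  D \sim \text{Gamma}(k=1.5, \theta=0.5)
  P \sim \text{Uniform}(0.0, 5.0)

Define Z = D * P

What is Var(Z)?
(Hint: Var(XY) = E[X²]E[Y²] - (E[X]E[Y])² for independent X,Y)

Var(XY) = E[X²]E[Y²] - (E[X]E[Y])²
E[D] = 0.75, Var(D) = 0.375
E[P] = 2.5, Var(P) = 2.0833333
E[D²] = 0.375 + 0.75² = 0.9375
E[P²] = 2.0833333 + 2.5² = 8.3333333
Var(Z) = 0.9375*8.3333333 - (0.75*2.5)²
= 7.8125 - 3.515625 = 4.296875

4.296875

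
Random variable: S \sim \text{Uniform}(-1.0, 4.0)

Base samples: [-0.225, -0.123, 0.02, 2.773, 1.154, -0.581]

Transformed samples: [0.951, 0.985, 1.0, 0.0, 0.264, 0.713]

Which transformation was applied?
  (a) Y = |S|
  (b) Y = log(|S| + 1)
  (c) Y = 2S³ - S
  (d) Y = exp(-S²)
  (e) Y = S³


Checking option (d) Y = exp(-S²):
  S = -0.225 -> Y = 0.951 ✓
  S = -0.123 -> Y = 0.985 ✓
  S = 0.02 -> Y = 1.0 ✓
All samples match this transformation.

(d) exp(-S²)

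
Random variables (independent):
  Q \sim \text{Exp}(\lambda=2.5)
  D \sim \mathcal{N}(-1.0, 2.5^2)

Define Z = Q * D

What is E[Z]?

For independent RVs: E[XY] = E[X]*E[Y]
E[Q] = 0.4
E[D] = -1
E[Z] = 0.4 * (-1) = -0.4

-0.4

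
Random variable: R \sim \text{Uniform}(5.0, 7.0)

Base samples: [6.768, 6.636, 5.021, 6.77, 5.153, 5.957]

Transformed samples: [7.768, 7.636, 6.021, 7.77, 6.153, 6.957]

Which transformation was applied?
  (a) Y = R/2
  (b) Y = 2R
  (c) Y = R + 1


Checking option (c) Y = R + 1:
  R = 6.768 -> Y = 7.768 ✓
  R = 6.636 -> Y = 7.636 ✓
  R = 5.021 -> Y = 6.021 ✓
All samples match this transformation.

(c) R + 1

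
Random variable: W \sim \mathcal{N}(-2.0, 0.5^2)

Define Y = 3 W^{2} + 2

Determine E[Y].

E[Y] = 3*E[W²] + 2
E[W] = -2
E[W²] = Var(W) + (E[W])² = 0.25 + 4 = 4.25
E[Y] = 3*4.25 + 2 = 14.75

14.75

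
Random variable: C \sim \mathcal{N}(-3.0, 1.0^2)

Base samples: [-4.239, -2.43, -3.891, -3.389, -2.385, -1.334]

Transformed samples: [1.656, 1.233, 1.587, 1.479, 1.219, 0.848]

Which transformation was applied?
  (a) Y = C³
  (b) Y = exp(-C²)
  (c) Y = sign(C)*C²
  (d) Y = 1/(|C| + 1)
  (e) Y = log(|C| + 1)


Checking option (e) Y = log(|C| + 1):
  C = -4.239 -> Y = 1.656 ✓
  C = -2.43 -> Y = 1.233 ✓
  C = -3.891 -> Y = 1.587 ✓
All samples match this transformation.

(e) log(|C| + 1)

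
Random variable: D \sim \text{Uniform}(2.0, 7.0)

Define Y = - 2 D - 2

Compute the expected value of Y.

For Y = -2D - 2:
E[Y] = -2 * E[D] - 2
E[D] = (2 + 7)/2 = 4.5
E[Y] = -2 * 4.5 - 2 = -11

-11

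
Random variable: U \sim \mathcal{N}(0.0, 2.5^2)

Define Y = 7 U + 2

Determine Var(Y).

For Y = aU + b: Var(Y) = a² * Var(U)
Var(U) = 2.5^2 = 6.25
Var(Y) = 7² * 6.25 = 49 * 6.25 = 306.25

306.25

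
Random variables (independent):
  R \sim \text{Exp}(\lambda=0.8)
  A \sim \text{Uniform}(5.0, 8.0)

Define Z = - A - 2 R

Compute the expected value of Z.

E[Z] = -2*E[R] - 1*E[A]
E[R] = 1.25
E[A] = 6.5
E[Z] = -2*1.25 - 1*6.5 = -9

-9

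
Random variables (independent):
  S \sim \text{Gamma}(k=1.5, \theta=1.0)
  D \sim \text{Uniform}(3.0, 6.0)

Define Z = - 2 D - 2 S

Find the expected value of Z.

E[Z] = -2*E[S] - 2*E[D]
E[S] = 1.5
E[D] = 4.5
E[Z] = -2*1.5 - 2*4.5 = -12

-12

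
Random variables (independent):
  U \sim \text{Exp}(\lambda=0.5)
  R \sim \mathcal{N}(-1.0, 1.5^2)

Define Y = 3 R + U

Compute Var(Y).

For independent RVs: Var(aX + bY) = a²Var(X) + b²Var(Y)
Var(U) = 4
Var(R) = 2.25
Var(Y) = 1²*4 + 3²*2.25
= 1*4 + 9*2.25 = 24.25

24.25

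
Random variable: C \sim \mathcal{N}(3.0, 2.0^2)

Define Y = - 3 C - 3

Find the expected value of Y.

For Y = -3C - 3:
E[Y] = -3 * E[C] - 3
E[C] = 3.0 = 3
E[Y] = -3 * 3 - 3 = -12

-12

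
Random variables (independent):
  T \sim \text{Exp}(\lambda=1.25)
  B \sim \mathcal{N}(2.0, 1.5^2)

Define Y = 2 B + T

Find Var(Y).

For independent RVs: Var(aX + bY) = a²Var(X) + b²Var(Y)
Var(T) = 0.64
Var(B) = 2.25
Var(Y) = 1²*0.64 + 2²*2.25
= 1*0.64 + 4*2.25 = 9.64

9.64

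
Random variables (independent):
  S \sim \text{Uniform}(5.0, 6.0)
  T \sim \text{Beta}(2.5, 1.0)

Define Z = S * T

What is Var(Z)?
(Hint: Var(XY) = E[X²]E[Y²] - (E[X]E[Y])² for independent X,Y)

Var(XY) = E[X²]E[Y²] - (E[X]E[Y])²
E[S] = 5.5, Var(S) = 0.083333333
E[T] = 0.71428571, Var(T) = 0.045351474
E[S²] = 0.083333333 + 5.5² = 30.333333
E[T²] = 0.045351474 + 0.71428571² = 0.55555556
Var(Z) = 30.333333*0.55555556 - (5.5*0.71428571)²
= 16.851852 - 15.433673 = 1.4181784

1.4181784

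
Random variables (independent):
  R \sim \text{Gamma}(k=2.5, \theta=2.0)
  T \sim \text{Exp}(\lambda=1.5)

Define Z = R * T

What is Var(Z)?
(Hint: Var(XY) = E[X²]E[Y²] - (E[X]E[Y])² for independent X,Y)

Var(XY) = E[X²]E[Y²] - (E[X]E[Y])²
E[R] = 5, Var(R) = 10
E[T] = 0.66666667, Var(T) = 0.44444444
E[R²] = 10 + 5² = 35
E[T²] = 0.44444444 + 0.66666667² = 0.88888889
Var(Z) = 35*0.88888889 - (5*0.66666667)²
= 31.111111 - 11.111111 = 20

20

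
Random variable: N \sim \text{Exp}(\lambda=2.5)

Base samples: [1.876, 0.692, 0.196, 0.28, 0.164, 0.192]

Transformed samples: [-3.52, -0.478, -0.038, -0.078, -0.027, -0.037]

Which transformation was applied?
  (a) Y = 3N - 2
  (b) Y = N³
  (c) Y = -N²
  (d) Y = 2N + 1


Checking option (c) Y = -N²:
  N = 1.876 -> Y = -3.52 ✓
  N = 0.692 -> Y = -0.478 ✓
  N = 0.196 -> Y = -0.038 ✓
All samples match this transformation.

(c) -N²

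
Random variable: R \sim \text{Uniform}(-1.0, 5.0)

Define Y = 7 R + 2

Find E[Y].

For Y = 7R + 2:
E[Y] = 7 * E[R] + 2
E[R] = (-1 + 5)/2 = 2
E[Y] = 7 * 2 + 2 = 16

16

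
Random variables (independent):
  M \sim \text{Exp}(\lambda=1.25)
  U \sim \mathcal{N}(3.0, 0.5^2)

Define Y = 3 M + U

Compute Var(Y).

For independent RVs: Var(aX + bY) = a²Var(X) + b²Var(Y)
Var(M) = 0.64
Var(U) = 0.25
Var(Y) = 3²*0.64 + 1²*0.25
= 9*0.64 + 1*0.25 = 6.01

6.01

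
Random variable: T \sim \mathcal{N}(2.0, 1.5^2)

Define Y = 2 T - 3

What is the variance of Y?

For Y = aT + b: Var(Y) = a² * Var(T)
Var(T) = 1.5^2 = 2.25
Var(Y) = 2² * 2.25 = 4 * 2.25 = 9

9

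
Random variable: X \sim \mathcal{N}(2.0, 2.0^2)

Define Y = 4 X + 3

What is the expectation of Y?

For Y = 4X + 3:
E[Y] = 4 * E[X] + 3
E[X] = 2.0 = 2
E[Y] = 4 * 2 + 3 = 11

11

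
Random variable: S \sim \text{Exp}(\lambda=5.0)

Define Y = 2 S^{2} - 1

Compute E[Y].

E[Y] = 2*E[S²] - 1
E[S] = 0.2
E[S²] = Var(S) + (E[S])² = 0.04 + 0.04 = 0.08
E[Y] = 2*0.08 - 1 = -0.84

-0.84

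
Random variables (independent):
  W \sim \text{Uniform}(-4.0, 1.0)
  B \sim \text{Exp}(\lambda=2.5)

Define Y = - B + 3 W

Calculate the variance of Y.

For independent RVs: Var(aX + bY) = a²Var(X) + b²Var(Y)
Var(W) = 2.0833333
Var(B) = 0.16
Var(Y) = 3²*2.0833333 + (-1)²*0.16
= 9*2.0833333 + 1*0.16 = 18.91

18.91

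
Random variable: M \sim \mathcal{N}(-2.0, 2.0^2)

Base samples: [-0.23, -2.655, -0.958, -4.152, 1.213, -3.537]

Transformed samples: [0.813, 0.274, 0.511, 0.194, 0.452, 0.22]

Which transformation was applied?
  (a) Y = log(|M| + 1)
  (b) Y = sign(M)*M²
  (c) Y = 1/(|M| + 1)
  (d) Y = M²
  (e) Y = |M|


Checking option (c) Y = 1/(|M| + 1):
  M = -0.23 -> Y = 0.813 ✓
  M = -2.655 -> Y = 0.274 ✓
  M = -0.958 -> Y = 0.511 ✓
All samples match this transformation.

(c) 1/(|M| + 1)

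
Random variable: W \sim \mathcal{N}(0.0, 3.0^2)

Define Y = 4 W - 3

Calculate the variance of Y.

For Y = aW + b: Var(Y) = a² * Var(W)
Var(W) = 3.0^2 = 9
Var(Y) = 4² * 9 = 16 * 9 = 144

144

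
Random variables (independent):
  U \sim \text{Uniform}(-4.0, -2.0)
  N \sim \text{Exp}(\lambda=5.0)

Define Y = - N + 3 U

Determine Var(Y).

For independent RVs: Var(aX + bY) = a²Var(X) + b²Var(Y)
Var(U) = 0.33333333
Var(N) = 0.04
Var(Y) = 3²*0.33333333 + (-1)²*0.04
= 9*0.33333333 + 1*0.04 = 3.04

3.04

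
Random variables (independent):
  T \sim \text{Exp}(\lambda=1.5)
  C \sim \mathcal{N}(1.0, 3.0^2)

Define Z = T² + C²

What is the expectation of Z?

E[Z] = E[T²] + E[C²]
E[T²] = Var(T) + E[T]² = 0.44444444 + 0.44444444 = 0.88888889
E[C²] = Var(C) + E[C]² = 9 + 1 = 10
E[Z] = 0.88888889 + 10 = 10.888889

10.888889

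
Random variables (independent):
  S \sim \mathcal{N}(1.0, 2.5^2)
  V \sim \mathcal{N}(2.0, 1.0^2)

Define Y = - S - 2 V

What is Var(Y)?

For independent RVs: Var(aX + bY) = a²Var(X) + b²Var(Y)
Var(S) = 6.25
Var(V) = 1
Var(Y) = (-1)²*6.25 + (-2)²*1
= 1*6.25 + 4*1 = 10.25

10.25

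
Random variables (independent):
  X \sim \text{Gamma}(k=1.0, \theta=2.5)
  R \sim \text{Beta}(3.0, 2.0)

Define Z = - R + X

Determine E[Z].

E[Z] = 1*E[X] - 1*E[R]
E[X] = 2.5
E[R] = 0.6
E[Z] = 1*2.5 - 1*0.6 = 1.9

1.9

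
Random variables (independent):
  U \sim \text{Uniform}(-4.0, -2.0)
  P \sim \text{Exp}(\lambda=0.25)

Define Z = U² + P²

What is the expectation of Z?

E[Z] = E[U²] + E[P²]
E[U²] = Var(U) + E[U]² = 0.33333333 + 9 = 9.3333333
E[P²] = Var(P) + E[P]² = 16 + 16 = 32
E[Z] = 9.3333333 + 32 = 41.333333

41.333333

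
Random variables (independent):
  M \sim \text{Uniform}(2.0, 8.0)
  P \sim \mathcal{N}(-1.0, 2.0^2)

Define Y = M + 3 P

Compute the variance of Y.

For independent RVs: Var(aX + bY) = a²Var(X) + b²Var(Y)
Var(M) = 3
Var(P) = 4
Var(Y) = 1²*3 + 3²*4
= 1*3 + 9*4 = 39

39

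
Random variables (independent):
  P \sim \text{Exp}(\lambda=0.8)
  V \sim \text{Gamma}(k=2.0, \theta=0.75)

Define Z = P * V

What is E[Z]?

For independent RVs: E[XY] = E[X]*E[Y]
E[P] = 1.25
E[V] = 1.5
E[Z] = 1.25 * 1.5 = 1.875

1.875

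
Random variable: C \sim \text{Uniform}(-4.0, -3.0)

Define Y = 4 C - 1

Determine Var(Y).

For Y = aC + b: Var(Y) = a² * Var(C)
Var(C) = (-3 + 4)^2/12 = 0.083333333
Var(Y) = 4² * 0.083333333 = 16 * 0.083333333 = 1.3333333

1.3333333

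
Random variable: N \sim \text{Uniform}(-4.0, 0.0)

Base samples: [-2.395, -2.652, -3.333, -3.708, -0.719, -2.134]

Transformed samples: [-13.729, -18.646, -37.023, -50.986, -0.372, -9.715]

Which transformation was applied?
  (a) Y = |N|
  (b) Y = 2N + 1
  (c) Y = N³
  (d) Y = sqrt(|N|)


Checking option (c) Y = N³:
  N = -2.395 -> Y = -13.729 ✓
  N = -2.652 -> Y = -18.646 ✓
  N = -3.333 -> Y = -37.023 ✓
All samples match this transformation.

(c) N³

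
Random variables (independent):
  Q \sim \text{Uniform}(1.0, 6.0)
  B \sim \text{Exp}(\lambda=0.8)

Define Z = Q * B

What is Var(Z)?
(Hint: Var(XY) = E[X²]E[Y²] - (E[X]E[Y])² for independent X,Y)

Var(XY) = E[X²]E[Y²] - (E[X]E[Y])²
E[Q] = 3.5, Var(Q) = 2.0833333
E[B] = 1.25, Var(B) = 1.5625
E[Q²] = 2.0833333 + 3.5² = 14.333333
E[B²] = 1.5625 + 1.25² = 3.125
Var(Z) = 14.333333*3.125 - (3.5*1.25)²
= 44.791667 - 19.140625 = 25.651042

25.651042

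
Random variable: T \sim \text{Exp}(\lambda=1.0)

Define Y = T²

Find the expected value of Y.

Using E[X²] = Var(X) + (E[X])²:
E[T] = 1
Var(T) = 1/1.0^2 = 1
E[T²] = 1 + 1² = 1 + 1 = 2

2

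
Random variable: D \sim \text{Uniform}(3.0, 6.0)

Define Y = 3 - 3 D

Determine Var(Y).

For Y = aD + b: Var(Y) = a² * Var(D)
Var(D) = (6 - 3)^2/12 = 0.75
Var(Y) = (-3)² * 0.75 = 9 * 0.75 = 6.75

6.75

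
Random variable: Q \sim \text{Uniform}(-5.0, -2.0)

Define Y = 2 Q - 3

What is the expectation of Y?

For Y = 2Q - 3:
E[Y] = 2 * E[Q] - 3
E[Q] = (-5 - 2)/2 = -3.5
E[Y] = 2 * (-3.5) - 3 = -10

-10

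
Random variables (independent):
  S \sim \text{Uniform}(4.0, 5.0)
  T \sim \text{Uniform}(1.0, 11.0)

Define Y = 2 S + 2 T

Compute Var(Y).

For independent RVs: Var(aX + bY) = a²Var(X) + b²Var(Y)
Var(S) = 0.083333333
Var(T) = 8.3333333
Var(Y) = 2²*0.083333333 + 2²*8.3333333
= 4*0.083333333 + 4*8.3333333 = 33.666667

33.666667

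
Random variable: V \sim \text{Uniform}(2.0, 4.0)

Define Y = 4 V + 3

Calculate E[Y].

For Y = 4V + 3:
E[Y] = 4 * E[V] + 3
E[V] = (2 + 4)/2 = 3
E[Y] = 4 * 3 + 3 = 15

15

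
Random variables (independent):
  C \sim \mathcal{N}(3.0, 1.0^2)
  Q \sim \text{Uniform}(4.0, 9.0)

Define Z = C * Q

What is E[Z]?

For independent RVs: E[XY] = E[X]*E[Y]
E[C] = 3
E[Q] = 6.5
E[Z] = 3 * 6.5 = 19.5

19.5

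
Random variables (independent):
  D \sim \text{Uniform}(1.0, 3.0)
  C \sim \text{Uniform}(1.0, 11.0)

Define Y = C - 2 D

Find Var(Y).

For independent RVs: Var(aX + bY) = a²Var(X) + b²Var(Y)
Var(D) = 0.33333333
Var(C) = 8.3333333
Var(Y) = (-2)²*0.33333333 + 1²*8.3333333
= 4*0.33333333 + 1*8.3333333 = 9.6666667

9.6666667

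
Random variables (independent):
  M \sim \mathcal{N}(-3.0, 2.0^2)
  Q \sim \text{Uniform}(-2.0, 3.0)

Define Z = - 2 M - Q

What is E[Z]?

E[Z] = -2*E[M] - 1*E[Q]
E[M] = -3
E[Q] = 0.5
E[Z] = -2*(-3) - 1*0.5 = 5.5

5.5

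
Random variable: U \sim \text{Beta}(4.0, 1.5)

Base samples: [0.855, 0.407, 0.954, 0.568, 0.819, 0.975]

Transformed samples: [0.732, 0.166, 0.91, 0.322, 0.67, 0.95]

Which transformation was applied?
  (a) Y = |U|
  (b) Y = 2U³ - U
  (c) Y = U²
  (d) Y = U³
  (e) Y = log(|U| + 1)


Checking option (c) Y = U²:
  U = 0.855 -> Y = 0.732 ✓
  U = 0.407 -> Y = 0.166 ✓
  U = 0.954 -> Y = 0.91 ✓
All samples match this transformation.

(c) U²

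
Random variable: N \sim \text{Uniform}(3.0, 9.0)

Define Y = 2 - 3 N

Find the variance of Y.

For Y = aN + b: Var(Y) = a² * Var(N)
Var(N) = (9 - 3)^2/12 = 3
Var(Y) = (-3)² * 3 = 9 * 3 = 27

27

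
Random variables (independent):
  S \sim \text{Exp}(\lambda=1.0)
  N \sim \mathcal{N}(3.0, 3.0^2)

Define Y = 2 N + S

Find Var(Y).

For independent RVs: Var(aX + bY) = a²Var(X) + b²Var(Y)
Var(S) = 1
Var(N) = 9
Var(Y) = 1²*1 + 2²*9
= 1*1 + 4*9 = 37

37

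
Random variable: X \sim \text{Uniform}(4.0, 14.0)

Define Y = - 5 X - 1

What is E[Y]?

For Y = -5X - 1:
E[Y] = -5 * E[X] - 1
E[X] = (4 + 14)/2 = 9
E[Y] = -5 * 9 - 1 = -46

-46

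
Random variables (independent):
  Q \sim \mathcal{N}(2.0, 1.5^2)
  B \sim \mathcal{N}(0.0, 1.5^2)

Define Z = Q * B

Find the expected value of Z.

For independent RVs: E[XY] = E[X]*E[Y]
E[Q] = 2
E[B] = 0
E[Z] = 2 * 0 = 0

0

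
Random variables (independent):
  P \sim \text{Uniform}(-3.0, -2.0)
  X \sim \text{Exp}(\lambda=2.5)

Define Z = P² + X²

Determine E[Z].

E[Z] = E[P²] + E[X²]
E[P²] = Var(P) + E[P]² = 0.083333333 + 6.25 = 6.3333333
E[X²] = Var(X) + E[X]² = 0.16 + 0.16 = 0.32
E[Z] = 6.3333333 + 0.32 = 6.6533333

6.6533333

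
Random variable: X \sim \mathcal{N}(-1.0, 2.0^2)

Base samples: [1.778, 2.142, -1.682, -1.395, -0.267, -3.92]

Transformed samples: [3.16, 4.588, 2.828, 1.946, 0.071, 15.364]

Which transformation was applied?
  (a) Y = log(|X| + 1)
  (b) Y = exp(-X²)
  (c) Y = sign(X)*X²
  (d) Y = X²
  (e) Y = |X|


Checking option (d) Y = X²:
  X = 1.778 -> Y = 3.16 ✓
  X = 2.142 -> Y = 4.588 ✓
  X = -1.682 -> Y = 2.828 ✓
All samples match this transformation.

(d) X²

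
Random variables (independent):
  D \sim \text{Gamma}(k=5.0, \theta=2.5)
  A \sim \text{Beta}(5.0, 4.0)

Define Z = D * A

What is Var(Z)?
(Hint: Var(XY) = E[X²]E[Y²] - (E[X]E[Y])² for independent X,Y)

Var(XY) = E[X²]E[Y²] - (E[X]E[Y])²
E[D] = 12.5, Var(D) = 31.25
E[A] = 0.55555556, Var(A) = 0.024691358
E[D²] = 31.25 + 12.5² = 187.5
E[A²] = 0.024691358 + 0.55555556² = 0.33333333
Var(Z) = 187.5*0.33333333 - (12.5*0.55555556)²
= 62.5 - 48.225309 = 14.274691

14.274691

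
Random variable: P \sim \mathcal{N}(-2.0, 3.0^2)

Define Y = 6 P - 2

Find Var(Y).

For Y = aP + b: Var(Y) = a² * Var(P)
Var(P) = 3.0^2 = 9
Var(Y) = 6² * 9 = 36 * 9 = 324

324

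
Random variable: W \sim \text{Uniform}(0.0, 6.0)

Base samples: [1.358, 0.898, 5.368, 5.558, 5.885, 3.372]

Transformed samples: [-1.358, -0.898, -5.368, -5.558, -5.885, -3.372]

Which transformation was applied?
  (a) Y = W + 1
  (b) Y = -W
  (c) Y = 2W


Checking option (b) Y = -W:
  W = 1.358 -> Y = -1.358 ✓
  W = 0.898 -> Y = -0.898 ✓
  W = 5.368 -> Y = -5.368 ✓
All samples match this transformation.

(b) -W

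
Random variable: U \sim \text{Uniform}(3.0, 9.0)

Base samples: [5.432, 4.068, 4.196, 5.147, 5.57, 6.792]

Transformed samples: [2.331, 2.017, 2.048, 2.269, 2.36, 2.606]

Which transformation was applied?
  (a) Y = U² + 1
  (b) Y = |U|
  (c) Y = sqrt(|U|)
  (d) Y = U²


Checking option (c) Y = sqrt(|U|):
  U = 5.432 -> Y = 2.331 ✓
  U = 4.068 -> Y = 2.017 ✓
  U = 4.196 -> Y = 2.048 ✓
All samples match this transformation.

(c) sqrt(|U|)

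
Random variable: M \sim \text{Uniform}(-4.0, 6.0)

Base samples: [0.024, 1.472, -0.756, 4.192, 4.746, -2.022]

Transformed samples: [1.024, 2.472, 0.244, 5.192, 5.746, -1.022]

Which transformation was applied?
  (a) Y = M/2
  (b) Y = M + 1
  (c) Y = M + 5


Checking option (b) Y = M + 1:
  M = 0.024 -> Y = 1.024 ✓
  M = 1.472 -> Y = 2.472 ✓
  M = -0.756 -> Y = 0.244 ✓
All samples match this transformation.

(b) M + 1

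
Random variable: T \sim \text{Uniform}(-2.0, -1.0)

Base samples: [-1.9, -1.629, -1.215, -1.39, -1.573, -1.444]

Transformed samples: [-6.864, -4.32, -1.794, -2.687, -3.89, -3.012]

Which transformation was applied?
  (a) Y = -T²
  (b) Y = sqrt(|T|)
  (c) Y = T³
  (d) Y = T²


Checking option (c) Y = T³:
  T = -1.9 -> Y = -6.864 ✓
  T = -1.629 -> Y = -4.32 ✓
  T = -1.215 -> Y = -1.794 ✓
All samples match this transformation.

(c) T³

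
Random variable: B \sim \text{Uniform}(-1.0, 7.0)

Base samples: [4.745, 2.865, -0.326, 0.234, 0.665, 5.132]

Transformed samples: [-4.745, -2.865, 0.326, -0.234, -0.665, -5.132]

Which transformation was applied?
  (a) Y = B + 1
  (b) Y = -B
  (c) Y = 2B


Checking option (b) Y = -B:
  B = 4.745 -> Y = -4.745 ✓
  B = 2.865 -> Y = -2.865 ✓
  B = -0.326 -> Y = 0.326 ✓
All samples match this transformation.

(b) -B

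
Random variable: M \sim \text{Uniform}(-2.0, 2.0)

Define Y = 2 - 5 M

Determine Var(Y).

For Y = aM + b: Var(Y) = a² * Var(M)
Var(M) = (2 + 2)^2/12 = 1.3333333
Var(Y) = (-5)² * 1.3333333 = 25 * 1.3333333 = 33.333333

33.333333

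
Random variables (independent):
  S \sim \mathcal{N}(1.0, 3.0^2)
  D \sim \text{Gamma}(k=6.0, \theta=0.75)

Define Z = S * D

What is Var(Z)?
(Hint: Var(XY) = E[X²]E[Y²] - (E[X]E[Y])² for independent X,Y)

Var(XY) = E[X²]E[Y²] - (E[X]E[Y])²
E[S] = 1, Var(S) = 9
E[D] = 4.5, Var(D) = 3.375
E[S²] = 9 + 1² = 10
E[D²] = 3.375 + 4.5² = 23.625
Var(Z) = 10*23.625 - (1*4.5)²
= 236.25 - 20.25 = 216

216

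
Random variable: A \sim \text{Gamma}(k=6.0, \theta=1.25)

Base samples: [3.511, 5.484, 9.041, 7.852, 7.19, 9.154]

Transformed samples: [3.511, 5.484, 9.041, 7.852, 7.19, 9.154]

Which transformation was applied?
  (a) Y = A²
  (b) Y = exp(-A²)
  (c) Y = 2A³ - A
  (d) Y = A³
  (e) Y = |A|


Checking option (e) Y = |A|:
  A = 3.511 -> Y = 3.511 ✓
  A = 5.484 -> Y = 5.484 ✓
  A = 9.041 -> Y = 9.041 ✓
All samples match this transformation.

(e) |A|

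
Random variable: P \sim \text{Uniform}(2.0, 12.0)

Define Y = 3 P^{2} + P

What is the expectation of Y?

E[Y] = 3*E[P²] + 1*E[P]
E[P] = 7
E[P²] = Var(P) + (E[P])² = 8.3333333 + 49 = 57.333333
E[Y] = 3*57.333333 + 1*7 = 179

179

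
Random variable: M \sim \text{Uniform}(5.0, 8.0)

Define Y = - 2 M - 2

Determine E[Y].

For Y = -2M - 2:
E[Y] = -2 * E[M] - 2
E[M] = (5 + 8)/2 = 6.5
E[Y] = -2 * 6.5 - 2 = -15

-15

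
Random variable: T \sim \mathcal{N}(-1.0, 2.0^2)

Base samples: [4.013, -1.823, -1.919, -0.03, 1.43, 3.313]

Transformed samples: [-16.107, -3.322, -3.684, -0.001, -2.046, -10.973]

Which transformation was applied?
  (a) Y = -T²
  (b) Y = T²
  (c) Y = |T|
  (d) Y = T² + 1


Checking option (a) Y = -T²:
  T = 4.013 -> Y = -16.107 ✓
  T = -1.823 -> Y = -3.322 ✓
  T = -1.919 -> Y = -3.684 ✓
All samples match this transformation.

(a) -T²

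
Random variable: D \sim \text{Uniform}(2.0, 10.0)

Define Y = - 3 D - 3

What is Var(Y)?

For Y = aD + b: Var(Y) = a² * Var(D)
Var(D) = (10 - 2)^2/12 = 5.3333333
Var(Y) = (-3)² * 5.3333333 = 9 * 5.3333333 = 48

48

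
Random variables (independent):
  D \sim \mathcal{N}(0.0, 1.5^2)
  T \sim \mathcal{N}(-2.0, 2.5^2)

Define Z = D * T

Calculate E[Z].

For independent RVs: E[XY] = E[X]*E[Y]
E[D] = 0
E[T] = -2
E[Z] = 0 * (-2) = 0

0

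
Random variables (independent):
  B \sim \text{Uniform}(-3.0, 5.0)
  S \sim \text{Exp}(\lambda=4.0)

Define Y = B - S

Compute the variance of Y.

For independent RVs: Var(aX + bY) = a²Var(X) + b²Var(Y)
Var(B) = 5.3333333
Var(S) = 0.0625
Var(Y) = 1²*5.3333333 + (-1)²*0.0625
= 1*5.3333333 + 1*0.0625 = 5.3958333

5.3958333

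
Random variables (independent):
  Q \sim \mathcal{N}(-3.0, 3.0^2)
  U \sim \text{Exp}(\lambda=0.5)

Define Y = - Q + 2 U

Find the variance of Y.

For independent RVs: Var(aX + bY) = a²Var(X) + b²Var(Y)
Var(Q) = 9
Var(U) = 4
Var(Y) = (-1)²*9 + 2²*4
= 1*9 + 4*4 = 25

25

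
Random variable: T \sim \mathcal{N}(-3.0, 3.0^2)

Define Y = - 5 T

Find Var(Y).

For Y = aT + b: Var(Y) = a² * Var(T)
Var(T) = 3.0^2 = 9
Var(Y) = (-5)² * 9 = 25 * 9 = 225

225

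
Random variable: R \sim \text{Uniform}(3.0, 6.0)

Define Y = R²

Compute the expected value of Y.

E[R²] = Var(R) + (E[R])² = 0.75 + 20.25 = 21

21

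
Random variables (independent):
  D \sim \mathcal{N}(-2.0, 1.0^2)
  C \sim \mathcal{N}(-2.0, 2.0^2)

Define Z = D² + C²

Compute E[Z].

E[Z] = E[D²] + E[C²]
E[D²] = Var(D) + E[D]² = 1 + 4 = 5
E[C²] = Var(C) + E[C]² = 4 + 4 = 8
E[Z] = 5 + 8 = 13

13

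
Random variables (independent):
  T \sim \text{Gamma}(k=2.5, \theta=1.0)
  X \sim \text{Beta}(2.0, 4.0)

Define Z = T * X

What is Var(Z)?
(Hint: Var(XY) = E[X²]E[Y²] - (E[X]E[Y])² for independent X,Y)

Var(XY) = E[X²]E[Y²] - (E[X]E[Y])²
E[T] = 2.5, Var(T) = 2.5
E[X] = 0.33333333, Var(X) = 0.031746032
E[T²] = 2.5 + 2.5² = 8.75
E[X²] = 0.031746032 + 0.33333333² = 0.14285714
Var(Z) = 8.75*0.14285714 - (2.5*0.33333333)²
= 1.25 - 0.69444444 = 0.55555556

0.55555556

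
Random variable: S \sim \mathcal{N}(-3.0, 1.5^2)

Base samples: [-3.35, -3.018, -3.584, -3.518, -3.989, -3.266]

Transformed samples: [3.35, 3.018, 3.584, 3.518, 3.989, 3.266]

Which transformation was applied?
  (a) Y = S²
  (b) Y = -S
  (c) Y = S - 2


Checking option (b) Y = -S:
  S = -3.35 -> Y = 3.35 ✓
  S = -3.018 -> Y = 3.018 ✓
  S = -3.584 -> Y = 3.584 ✓
All samples match this transformation.

(b) -S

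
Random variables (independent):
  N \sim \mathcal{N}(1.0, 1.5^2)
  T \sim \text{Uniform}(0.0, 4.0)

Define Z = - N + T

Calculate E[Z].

E[Z] = -1*E[N] + 1*E[T]
E[N] = 1
E[T] = 2
E[Z] = -1*1 + 1*2 = 1

1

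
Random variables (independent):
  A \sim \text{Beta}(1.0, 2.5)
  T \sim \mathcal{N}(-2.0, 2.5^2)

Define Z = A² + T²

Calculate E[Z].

E[Z] = E[A²] + E[T²]
E[A²] = Var(A) + E[A]² = 0.045351474 + 0.081632653 = 0.12698413
E[T²] = Var(T) + E[T]² = 6.25 + 4 = 10.25
E[Z] = 0.12698413 + 10.25 = 10.376984

10.376984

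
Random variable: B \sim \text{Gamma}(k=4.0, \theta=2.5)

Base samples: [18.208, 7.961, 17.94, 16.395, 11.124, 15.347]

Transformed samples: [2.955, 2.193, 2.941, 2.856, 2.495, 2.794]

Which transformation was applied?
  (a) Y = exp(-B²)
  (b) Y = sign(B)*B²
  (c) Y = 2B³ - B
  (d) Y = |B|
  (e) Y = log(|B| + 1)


Checking option (e) Y = log(|B| + 1):
  B = 18.208 -> Y = 2.955 ✓
  B = 7.961 -> Y = 2.193 ✓
  B = 17.94 -> Y = 2.941 ✓
All samples match this transformation.

(e) log(|B| + 1)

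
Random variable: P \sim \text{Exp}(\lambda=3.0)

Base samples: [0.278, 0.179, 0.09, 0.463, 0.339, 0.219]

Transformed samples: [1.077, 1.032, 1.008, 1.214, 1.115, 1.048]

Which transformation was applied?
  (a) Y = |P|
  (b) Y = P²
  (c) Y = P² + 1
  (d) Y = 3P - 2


Checking option (c) Y = P² + 1:
  P = 0.278 -> Y = 1.077 ✓
  P = 0.179 -> Y = 1.032 ✓
  P = 0.09 -> Y = 1.008 ✓
All samples match this transformation.

(c) P² + 1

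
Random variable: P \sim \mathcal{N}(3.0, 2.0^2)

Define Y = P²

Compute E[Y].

E[P²] = Var(P) + (E[P])² = 4 + 9 = 13

13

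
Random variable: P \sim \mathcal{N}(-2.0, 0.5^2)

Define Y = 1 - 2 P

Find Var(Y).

For Y = aP + b: Var(Y) = a² * Var(P)
Var(P) = 0.5^2 = 0.25
Var(Y) = (-2)² * 0.25 = 4 * 0.25 = 1

1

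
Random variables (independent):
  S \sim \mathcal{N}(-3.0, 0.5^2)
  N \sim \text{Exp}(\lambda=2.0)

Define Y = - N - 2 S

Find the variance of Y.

For independent RVs: Var(aX + bY) = a²Var(X) + b²Var(Y)
Var(S) = 0.25
Var(N) = 0.25
Var(Y) = (-2)²*0.25 + (-1)²*0.25
= 4*0.25 + 1*0.25 = 1.25

1.25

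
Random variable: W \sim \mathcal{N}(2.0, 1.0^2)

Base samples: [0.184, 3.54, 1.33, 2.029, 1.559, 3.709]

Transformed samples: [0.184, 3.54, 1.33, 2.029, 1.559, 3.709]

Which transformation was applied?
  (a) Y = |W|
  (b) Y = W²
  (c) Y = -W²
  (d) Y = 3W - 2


Checking option (a) Y = |W|:
  W = 0.184 -> Y = 0.184 ✓
  W = 3.54 -> Y = 3.54 ✓
  W = 1.33 -> Y = 1.33 ✓
All samples match this transformation.

(a) |W|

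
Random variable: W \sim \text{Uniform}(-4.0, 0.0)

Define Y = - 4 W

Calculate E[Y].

For Y = -4W:
E[Y] = -4 * E[W]
E[W] = (-4 + 0)/2 = -2
E[Y] = -4 * (-2) = 8

8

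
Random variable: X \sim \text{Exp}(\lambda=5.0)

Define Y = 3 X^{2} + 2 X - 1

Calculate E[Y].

E[Y] = 3*E[X²] + 2*E[X] - 1
E[X] = 0.2
E[X²] = Var(X) + (E[X])² = 0.04 + 0.04 = 0.08
E[Y] = 3*0.08 + 2*0.2 - 1 = -0.36

-0.36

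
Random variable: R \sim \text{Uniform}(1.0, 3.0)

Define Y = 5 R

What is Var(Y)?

For Y = aR + b: Var(Y) = a² * Var(R)
Var(R) = (3 - 1)^2/12 = 0.33333333
Var(Y) = 5² * 0.33333333 = 25 * 0.33333333 = 8.3333333

8.3333333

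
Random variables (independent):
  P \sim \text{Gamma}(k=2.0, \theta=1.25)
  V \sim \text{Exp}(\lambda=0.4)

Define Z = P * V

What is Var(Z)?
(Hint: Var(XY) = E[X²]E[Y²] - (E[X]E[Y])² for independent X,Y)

Var(XY) = E[X²]E[Y²] - (E[X]E[Y])²
E[P] = 2.5, Var(P) = 3.125
E[V] = 2.5, Var(V) = 6.25
E[P²] = 3.125 + 2.5² = 9.375
E[V²] = 6.25 + 2.5² = 12.5
Var(Z) = 9.375*12.5 - (2.5*2.5)²
= 117.1875 - 39.0625 = 78.125

78.125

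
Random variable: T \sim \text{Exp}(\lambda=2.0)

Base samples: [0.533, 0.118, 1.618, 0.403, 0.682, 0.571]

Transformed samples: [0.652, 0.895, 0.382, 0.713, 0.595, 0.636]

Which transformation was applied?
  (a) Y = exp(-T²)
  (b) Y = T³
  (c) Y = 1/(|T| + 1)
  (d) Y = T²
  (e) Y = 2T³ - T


Checking option (c) Y = 1/(|T| + 1):
  T = 0.533 -> Y = 0.652 ✓
  T = 0.118 -> Y = 0.895 ✓
  T = 1.618 -> Y = 0.382 ✓
All samples match this transformation.

(c) 1/(|T| + 1)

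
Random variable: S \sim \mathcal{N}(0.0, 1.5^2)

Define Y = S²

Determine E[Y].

Using E[X²] = Var(X) + (E[X])²:
E[S] = 0
Var(S) = 1.5^2 = 2.25
E[S²] = 2.25 + 0² = 2.25 + 0 = 2.25

2.25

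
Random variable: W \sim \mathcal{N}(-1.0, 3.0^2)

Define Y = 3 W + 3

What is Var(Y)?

For Y = aW + b: Var(Y) = a² * Var(W)
Var(W) = 3.0^2 = 9
Var(Y) = 3² * 9 = 9 * 9 = 81

81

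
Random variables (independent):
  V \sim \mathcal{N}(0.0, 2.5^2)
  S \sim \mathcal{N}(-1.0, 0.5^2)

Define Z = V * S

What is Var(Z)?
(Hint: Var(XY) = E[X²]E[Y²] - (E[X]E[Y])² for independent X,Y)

Var(XY) = E[X²]E[Y²] - (E[X]E[Y])²
E[V] = 0, Var(V) = 6.25
E[S] = -1, Var(S) = 0.25
E[V²] = 6.25 + 0² = 6.25
E[S²] = 0.25 + (-1)² = 1.25
Var(Z) = 6.25*1.25 - (0*(-1))²
= 7.8125 - 0 = 7.8125

7.8125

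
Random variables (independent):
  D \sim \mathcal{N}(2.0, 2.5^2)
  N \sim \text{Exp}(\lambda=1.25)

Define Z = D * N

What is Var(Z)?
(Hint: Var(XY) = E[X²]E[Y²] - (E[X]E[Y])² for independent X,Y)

Var(XY) = E[X²]E[Y²] - (E[X]E[Y])²
E[D] = 2, Var(D) = 6.25
E[N] = 0.8, Var(N) = 0.64
E[D²] = 6.25 + 2² = 10.25
E[N²] = 0.64 + 0.8² = 1.28
Var(Z) = 10.25*1.28 - (2*0.8)²
= 13.12 - 2.56 = 10.56

10.56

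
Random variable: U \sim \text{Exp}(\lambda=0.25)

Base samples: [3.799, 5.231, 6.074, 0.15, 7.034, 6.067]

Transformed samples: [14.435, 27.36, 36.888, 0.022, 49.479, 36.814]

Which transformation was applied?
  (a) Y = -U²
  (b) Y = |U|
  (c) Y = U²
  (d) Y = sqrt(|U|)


Checking option (c) Y = U²:
  U = 3.799 -> Y = 14.435 ✓
  U = 5.231 -> Y = 27.36 ✓
  U = 6.074 -> Y = 36.888 ✓
All samples match this transformation.

(c) U²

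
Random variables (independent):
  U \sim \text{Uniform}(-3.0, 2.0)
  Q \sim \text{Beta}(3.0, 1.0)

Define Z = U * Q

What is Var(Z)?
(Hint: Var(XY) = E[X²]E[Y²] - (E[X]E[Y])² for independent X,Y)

Var(XY) = E[X²]E[Y²] - (E[X]E[Y])²
E[U] = -0.5, Var(U) = 2.0833333
E[Q] = 0.75, Var(Q) = 0.0375
E[U²] = 2.0833333 + (-0.5)² = 2.3333333
E[Q²] = 0.0375 + 0.75² = 0.6
Var(Z) = 2.3333333*0.6 - (-0.5*0.75)²
= 1.4 - 0.140625 = 1.259375

1.259375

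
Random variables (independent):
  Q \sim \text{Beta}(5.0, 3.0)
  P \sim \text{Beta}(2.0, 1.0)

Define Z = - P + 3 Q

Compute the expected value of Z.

E[Z] = 3*E[Q] - 1*E[P]
E[Q] = 0.625
E[P] = 0.66666667
E[Z] = 3*0.625 - 1*0.66666667 = 1.2083333

1.2083333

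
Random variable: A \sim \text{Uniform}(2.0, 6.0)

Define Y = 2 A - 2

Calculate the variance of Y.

For Y = aA + b: Var(Y) = a² * Var(A)
Var(A) = (6 - 2)^2/12 = 1.3333333
Var(Y) = 2² * 1.3333333 = 4 * 1.3333333 = 5.3333333

5.3333333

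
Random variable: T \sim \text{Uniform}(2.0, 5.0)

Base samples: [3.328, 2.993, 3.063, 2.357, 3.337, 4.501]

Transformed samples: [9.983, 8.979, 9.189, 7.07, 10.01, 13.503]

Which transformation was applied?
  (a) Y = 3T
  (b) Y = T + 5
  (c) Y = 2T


Checking option (a) Y = 3T:
  T = 3.328 -> Y = 9.983 ✓
  T = 2.993 -> Y = 8.979 ✓
  T = 3.063 -> Y = 9.189 ✓
All samples match this transformation.

(a) 3T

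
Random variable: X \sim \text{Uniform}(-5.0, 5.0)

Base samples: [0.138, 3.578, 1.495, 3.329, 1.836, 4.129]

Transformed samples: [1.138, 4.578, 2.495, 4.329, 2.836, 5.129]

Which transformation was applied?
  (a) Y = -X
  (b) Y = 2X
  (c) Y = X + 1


Checking option (c) Y = X + 1:
  X = 0.138 -> Y = 1.138 ✓
  X = 3.578 -> Y = 4.578 ✓
  X = 1.495 -> Y = 2.495 ✓
All samples match this transformation.

(c) X + 1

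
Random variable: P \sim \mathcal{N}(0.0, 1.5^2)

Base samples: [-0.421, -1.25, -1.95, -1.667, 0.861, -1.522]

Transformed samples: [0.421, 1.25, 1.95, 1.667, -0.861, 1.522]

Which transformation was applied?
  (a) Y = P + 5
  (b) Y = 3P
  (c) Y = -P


Checking option (c) Y = -P:
  P = -0.421 -> Y = 0.421 ✓
  P = -1.25 -> Y = 1.25 ✓
  P = -1.95 -> Y = 1.95 ✓
All samples match this transformation.

(c) -P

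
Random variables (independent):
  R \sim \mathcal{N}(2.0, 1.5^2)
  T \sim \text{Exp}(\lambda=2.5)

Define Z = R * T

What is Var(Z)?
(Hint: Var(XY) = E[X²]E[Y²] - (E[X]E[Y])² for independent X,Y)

Var(XY) = E[X²]E[Y²] - (E[X]E[Y])²
E[R] = 2, Var(R) = 2.25
E[T] = 0.4, Var(T) = 0.16
E[R²] = 2.25 + 2² = 6.25
E[T²] = 0.16 + 0.4² = 0.32
Var(Z) = 6.25*0.32 - (2*0.4)²
= 2 - 0.64 = 1.36

1.36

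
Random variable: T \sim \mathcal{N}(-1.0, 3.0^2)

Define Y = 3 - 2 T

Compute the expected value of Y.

For Y = -2T + 3:
E[Y] = -2 * E[T] + 3
E[T] = -1.0 = -1
E[Y] = -2 * (-1) + 3 = 5

5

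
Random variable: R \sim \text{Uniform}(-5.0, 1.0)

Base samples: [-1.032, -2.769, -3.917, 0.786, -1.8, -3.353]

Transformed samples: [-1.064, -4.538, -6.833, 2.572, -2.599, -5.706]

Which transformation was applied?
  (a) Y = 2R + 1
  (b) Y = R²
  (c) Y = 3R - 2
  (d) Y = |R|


Checking option (a) Y = 2R + 1:
  R = -1.032 -> Y = -1.064 ✓
  R = -2.769 -> Y = -4.538 ✓
  R = -3.917 -> Y = -6.833 ✓
All samples match this transformation.

(a) 2R + 1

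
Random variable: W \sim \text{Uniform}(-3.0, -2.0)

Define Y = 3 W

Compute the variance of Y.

For Y = aW + b: Var(Y) = a² * Var(W)
Var(W) = (-2 + 3)^2/12 = 0.083333333
Var(Y) = 3² * 0.083333333 = 9 * 0.083333333 = 0.75

0.75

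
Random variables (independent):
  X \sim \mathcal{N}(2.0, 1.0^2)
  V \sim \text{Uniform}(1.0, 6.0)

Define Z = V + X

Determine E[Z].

E[Z] = 1*E[X] + 1*E[V]
E[X] = 2
E[V] = 3.5
E[Z] = 1*2 + 1*3.5 = 5.5

5.5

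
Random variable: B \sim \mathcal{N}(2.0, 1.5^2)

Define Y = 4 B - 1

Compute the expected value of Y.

For Y = 4B - 1:
E[Y] = 4 * E[B] - 1
E[B] = 2.0 = 2
E[Y] = 4 * 2 - 1 = 7

7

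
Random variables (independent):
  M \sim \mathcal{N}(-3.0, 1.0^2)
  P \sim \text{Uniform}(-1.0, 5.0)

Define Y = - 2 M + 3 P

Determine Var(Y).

For independent RVs: Var(aX + bY) = a²Var(X) + b²Var(Y)
Var(M) = 1
Var(P) = 3
Var(Y) = (-2)²*1 + 3²*3
= 4*1 + 9*3 = 31

31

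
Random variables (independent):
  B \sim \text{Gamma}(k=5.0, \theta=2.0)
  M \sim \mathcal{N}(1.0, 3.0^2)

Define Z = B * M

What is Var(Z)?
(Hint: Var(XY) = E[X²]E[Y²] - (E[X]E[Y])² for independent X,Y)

Var(XY) = E[X²]E[Y²] - (E[X]E[Y])²
E[B] = 10, Var(B) = 20
E[M] = 1, Var(M) = 9
E[B²] = 20 + 10² = 120
E[M²] = 9 + 1² = 10
Var(Z) = 120*10 - (10*1)²
= 1200 - 100 = 1100

1100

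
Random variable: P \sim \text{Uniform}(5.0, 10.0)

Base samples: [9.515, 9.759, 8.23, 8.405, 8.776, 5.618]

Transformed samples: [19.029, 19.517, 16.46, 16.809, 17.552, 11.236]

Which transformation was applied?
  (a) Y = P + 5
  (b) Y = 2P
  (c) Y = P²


Checking option (b) Y = 2P:
  P = 9.515 -> Y = 19.029 ✓
  P = 9.759 -> Y = 19.517 ✓
  P = 8.23 -> Y = 16.46 ✓
All samples match this transformation.

(b) 2P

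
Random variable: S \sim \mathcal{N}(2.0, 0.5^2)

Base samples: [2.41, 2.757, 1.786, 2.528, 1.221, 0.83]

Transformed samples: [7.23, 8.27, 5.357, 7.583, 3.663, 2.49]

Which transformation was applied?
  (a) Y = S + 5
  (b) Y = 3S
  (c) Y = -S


Checking option (b) Y = 3S:
  S = 2.41 -> Y = 7.23 ✓
  S = 2.757 -> Y = 8.27 ✓
  S = 1.786 -> Y = 5.357 ✓
All samples match this transformation.

(b) 3S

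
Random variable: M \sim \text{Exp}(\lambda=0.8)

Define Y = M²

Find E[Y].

E[M²] = Var(M) + (E[M])² = 1.5625 + 1.5625 = 3.125

3.125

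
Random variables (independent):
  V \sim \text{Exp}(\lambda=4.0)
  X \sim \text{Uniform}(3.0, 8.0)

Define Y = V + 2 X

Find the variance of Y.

For independent RVs: Var(aX + bY) = a²Var(X) + b²Var(Y)
Var(V) = 0.0625
Var(X) = 2.0833333
Var(Y) = 1²*0.0625 + 2²*2.0833333
= 1*0.0625 + 4*2.0833333 = 8.3958333

8.3958333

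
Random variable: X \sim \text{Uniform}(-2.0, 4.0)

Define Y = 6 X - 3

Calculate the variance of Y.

For Y = aX + b: Var(Y) = a² * Var(X)
Var(X) = (4 + 2)^2/12 = 3
Var(Y) = 6² * 3 = 36 * 3 = 108

108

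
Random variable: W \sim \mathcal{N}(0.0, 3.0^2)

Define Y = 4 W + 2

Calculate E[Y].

For Y = 4W + 2:
E[Y] = 4 * E[W] + 2
E[W] = 0.0 = 0
E[Y] = 4 * 0 + 2 = 2

2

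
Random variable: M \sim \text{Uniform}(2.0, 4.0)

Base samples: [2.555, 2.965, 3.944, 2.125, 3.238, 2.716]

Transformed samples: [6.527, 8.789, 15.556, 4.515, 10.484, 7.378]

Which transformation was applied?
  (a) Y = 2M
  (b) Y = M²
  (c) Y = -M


Checking option (b) Y = M²:
  M = 2.555 -> Y = 6.527 ✓
  M = 2.965 -> Y = 8.789 ✓
  M = 3.944 -> Y = 15.556 ✓
All samples match this transformation.

(b) M²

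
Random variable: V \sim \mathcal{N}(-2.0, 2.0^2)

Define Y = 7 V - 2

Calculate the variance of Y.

For Y = aV + b: Var(Y) = a² * Var(V)
Var(V) = 2.0^2 = 4
Var(Y) = 7² * 4 = 49 * 4 = 196

196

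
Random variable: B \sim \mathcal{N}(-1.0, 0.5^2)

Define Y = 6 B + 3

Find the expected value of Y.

For Y = 6B + 3:
E[Y] = 6 * E[B] + 3
E[B] = -1.0 = -1
E[Y] = 6 * (-1) + 3 = -3

-3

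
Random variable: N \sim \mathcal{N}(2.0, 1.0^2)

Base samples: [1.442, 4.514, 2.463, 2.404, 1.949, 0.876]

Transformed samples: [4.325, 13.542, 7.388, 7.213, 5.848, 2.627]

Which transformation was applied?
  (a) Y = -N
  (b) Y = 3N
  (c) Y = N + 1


Checking option (b) Y = 3N:
  N = 1.442 -> Y = 4.325 ✓
  N = 4.514 -> Y = 13.542 ✓
  N = 2.463 -> Y = 7.388 ✓
All samples match this transformation.

(b) 3N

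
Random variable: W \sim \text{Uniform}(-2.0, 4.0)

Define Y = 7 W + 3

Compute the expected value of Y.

For Y = 7W + 3:
E[Y] = 7 * E[W] + 3
E[W] = (-2 + 4)/2 = 1
E[Y] = 7 * 1 + 3 = 10

10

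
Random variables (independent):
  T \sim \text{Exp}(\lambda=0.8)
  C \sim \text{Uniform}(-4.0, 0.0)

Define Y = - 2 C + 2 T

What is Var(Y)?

For independent RVs: Var(aX + bY) = a²Var(X) + b²Var(Y)
Var(T) = 1.5625
Var(C) = 1.3333333
Var(Y) = 2²*1.5625 + (-2)²*1.3333333
= 4*1.5625 + 4*1.3333333 = 11.583333

11.583333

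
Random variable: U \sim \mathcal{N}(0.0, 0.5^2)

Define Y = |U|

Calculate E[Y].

For X ~ N(0, 0.5²), E[|X|] = sigma * sqrt(2/pi)
= 0.5 * sqrt(2/pi) = 0.39894228

0.39894228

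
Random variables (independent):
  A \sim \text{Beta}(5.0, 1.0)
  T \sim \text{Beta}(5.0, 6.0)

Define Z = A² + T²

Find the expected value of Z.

E[Z] = E[A²] + E[T²]
E[A²] = Var(A) + E[A]² = 0.01984127 + 0.69444444 = 0.71428571
E[T²] = Var(T) + E[T]² = 0.020661157 + 0.20661157 = 0.22727273
E[Z] = 0.71428571 + 0.22727273 = 0.94155844

0.94155844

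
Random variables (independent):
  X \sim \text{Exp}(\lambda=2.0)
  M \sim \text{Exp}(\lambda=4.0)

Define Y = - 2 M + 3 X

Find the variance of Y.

For independent RVs: Var(aX + bY) = a²Var(X) + b²Var(Y)
Var(X) = 0.25
Var(M) = 0.0625
Var(Y) = 3²*0.25 + (-2)²*0.0625
= 9*0.25 + 4*0.0625 = 2.5

2.5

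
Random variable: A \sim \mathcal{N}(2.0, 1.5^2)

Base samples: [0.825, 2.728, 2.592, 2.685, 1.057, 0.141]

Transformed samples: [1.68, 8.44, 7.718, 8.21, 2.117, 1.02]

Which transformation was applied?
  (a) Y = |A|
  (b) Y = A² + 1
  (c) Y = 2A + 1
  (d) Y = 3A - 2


Checking option (b) Y = A² + 1:
  A = 0.825 -> Y = 1.68 ✓
  A = 2.728 -> Y = 8.44 ✓
  A = 2.592 -> Y = 7.718 ✓
All samples match this transformation.

(b) A² + 1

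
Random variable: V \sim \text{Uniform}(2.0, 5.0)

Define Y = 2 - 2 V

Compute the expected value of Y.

For Y = -2V + 2:
E[Y] = -2 * E[V] + 2
E[V] = (2 + 5)/2 = 3.5
E[Y] = -2 * 3.5 + 2 = -5

-5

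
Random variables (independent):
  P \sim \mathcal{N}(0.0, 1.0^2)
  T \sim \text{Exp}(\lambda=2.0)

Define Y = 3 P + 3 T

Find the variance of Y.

For independent RVs: Var(aX + bY) = a²Var(X) + b²Var(Y)
Var(P) = 1
Var(T) = 0.25
Var(Y) = 3²*1 + 3²*0.25
= 9*1 + 9*0.25 = 11.25

11.25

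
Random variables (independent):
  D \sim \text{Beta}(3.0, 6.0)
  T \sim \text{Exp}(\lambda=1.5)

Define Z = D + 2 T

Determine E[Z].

E[Z] = 1*E[D] + 2*E[T]
E[D] = 0.33333333
E[T] = 0.66666667
E[Z] = 1*0.33333333 + 2*0.66666667 = 1.6666667

1.6666667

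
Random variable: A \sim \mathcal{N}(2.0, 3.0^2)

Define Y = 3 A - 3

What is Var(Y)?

For Y = aA + b: Var(Y) = a² * Var(A)
Var(A) = 3.0^2 = 9
Var(Y) = 3² * 9 = 9 * 9 = 81

81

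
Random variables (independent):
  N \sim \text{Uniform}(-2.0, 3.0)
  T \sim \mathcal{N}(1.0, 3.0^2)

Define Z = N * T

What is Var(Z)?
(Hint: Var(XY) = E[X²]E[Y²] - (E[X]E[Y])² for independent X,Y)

Var(XY) = E[X²]E[Y²] - (E[X]E[Y])²
E[N] = 0.5, Var(N) = 2.0833333
E[T] = 1, Var(T) = 9
E[N²] = 2.0833333 + 0.5² = 2.3333333
E[T²] = 9 + 1² = 10
Var(Z) = 2.3333333*10 - (0.5*1)²
= 23.333333 - 0.25 = 23.083333

23.083333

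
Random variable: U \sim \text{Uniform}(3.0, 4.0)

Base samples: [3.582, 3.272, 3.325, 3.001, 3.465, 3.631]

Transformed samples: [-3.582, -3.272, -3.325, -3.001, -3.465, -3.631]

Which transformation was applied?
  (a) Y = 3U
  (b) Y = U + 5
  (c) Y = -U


Checking option (c) Y = -U:
  U = 3.582 -> Y = -3.582 ✓
  U = 3.272 -> Y = -3.272 ✓
  U = 3.325 -> Y = -3.325 ✓
All samples match this transformation.

(c) -U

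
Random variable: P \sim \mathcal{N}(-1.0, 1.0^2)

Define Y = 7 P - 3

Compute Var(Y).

For Y = aP + b: Var(Y) = a² * Var(P)
Var(P) = 1.0^2 = 1
Var(Y) = 7² * 1 = 49 * 1 = 49

49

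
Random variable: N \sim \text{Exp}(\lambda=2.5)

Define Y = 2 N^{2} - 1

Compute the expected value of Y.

E[Y] = 2*E[N²] - 1
E[N] = 0.4
E[N²] = Var(N) + (E[N])² = 0.16 + 0.16 = 0.32
E[Y] = 2*0.32 - 1 = -0.36

-0.36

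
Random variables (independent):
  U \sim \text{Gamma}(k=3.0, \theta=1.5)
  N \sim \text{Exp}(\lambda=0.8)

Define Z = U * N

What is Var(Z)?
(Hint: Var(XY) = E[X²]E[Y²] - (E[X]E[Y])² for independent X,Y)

Var(XY) = E[X²]E[Y²] - (E[X]E[Y])²
E[U] = 4.5, Var(U) = 6.75
E[N] = 1.25, Var(N) = 1.5625
E[U²] = 6.75 + 4.5² = 27
E[N²] = 1.5625 + 1.25² = 3.125
Var(Z) = 27*3.125 - (4.5*1.25)²
= 84.375 - 31.640625 = 52.734375

52.734375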